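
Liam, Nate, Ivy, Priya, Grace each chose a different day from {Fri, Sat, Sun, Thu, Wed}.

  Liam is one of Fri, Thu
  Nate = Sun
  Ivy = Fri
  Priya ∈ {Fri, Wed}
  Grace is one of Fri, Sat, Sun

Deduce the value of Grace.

Sat

Nate must be Sun (only option left). Remove Sun from Grace.
Ivy must be Fri (only option left). So Liam, Priya, Grace can't be Fri.
So Grace = Sat.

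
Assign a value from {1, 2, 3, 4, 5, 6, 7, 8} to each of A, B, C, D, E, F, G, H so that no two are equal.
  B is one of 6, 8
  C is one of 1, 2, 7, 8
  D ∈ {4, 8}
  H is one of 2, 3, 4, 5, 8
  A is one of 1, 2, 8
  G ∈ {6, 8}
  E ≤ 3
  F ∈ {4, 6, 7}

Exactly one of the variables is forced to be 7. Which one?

The 8 variables together cover exactly {1, 2, 3, 4, 5, 6, 7, 8} — 8 values for 8 variables — and 5 appears only in H's list, so H = 5.
Among the 7 still-open variables, 3 fits only E (and all 7 values in {1, 2, 3, 4, 6, 7, 8} must be used), so E = 3.
The 2 variables B and G are confined to {6, 8}, which locks those values in; drop them from A, C, D, F.
D's domain is down to {4}, so D = 4. Eliminate 4 elsewhere: F.
So 7 goes to F.

F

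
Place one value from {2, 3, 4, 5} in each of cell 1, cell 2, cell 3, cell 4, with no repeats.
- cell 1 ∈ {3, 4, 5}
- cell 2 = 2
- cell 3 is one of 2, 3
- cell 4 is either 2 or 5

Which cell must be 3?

cell 3

cell 2's domain is down to {2}, so cell 2 = 2. Remove 2 from cell 3, cell 4.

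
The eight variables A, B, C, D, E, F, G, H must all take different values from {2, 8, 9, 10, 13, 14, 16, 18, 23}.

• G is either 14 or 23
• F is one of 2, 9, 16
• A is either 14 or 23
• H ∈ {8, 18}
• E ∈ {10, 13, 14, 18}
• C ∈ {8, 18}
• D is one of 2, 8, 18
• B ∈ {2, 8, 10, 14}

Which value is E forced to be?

A and G between them cover only {14, 23} — a naked pair. Remove those values from B, E.
C and H between them cover only {8, 18} — a naked pair. Remove those values from B, D, E.
That leaves D = 2. Remove 2 from B, F.
B must be 10 (only option left). Strike 10 from E.
So E = 13.

13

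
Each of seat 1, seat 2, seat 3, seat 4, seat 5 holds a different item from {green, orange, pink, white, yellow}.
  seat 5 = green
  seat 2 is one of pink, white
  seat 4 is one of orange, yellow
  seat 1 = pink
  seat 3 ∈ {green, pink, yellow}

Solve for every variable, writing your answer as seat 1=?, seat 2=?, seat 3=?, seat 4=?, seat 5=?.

seat 1=pink, seat 2=white, seat 3=yellow, seat 4=orange, seat 5=green

seat 1 must be pink (only option left). Remove pink from seat 2, seat 3.
seat 2's domain is down to {white}, so seat 2 = white.
seat 5 must be green (only option left). Remove green from seat 3.
seat 3 has just one choice, so seat 3 = yellow. Remove yellow from seat 4.
That leaves seat 4 = orange.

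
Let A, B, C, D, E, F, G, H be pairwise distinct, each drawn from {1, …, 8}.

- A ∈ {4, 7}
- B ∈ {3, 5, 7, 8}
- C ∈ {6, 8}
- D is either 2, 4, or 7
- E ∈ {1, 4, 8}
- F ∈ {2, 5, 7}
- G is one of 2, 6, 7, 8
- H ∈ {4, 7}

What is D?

The 8 variables together cover exactly {1, 2, 3, 4, 5, 6, 7, 8} — 8 values for 8 variables — and 1 appears only in E's list, so E = 1.
Among the 7 still-open variables, 3 fits only B (and all 7 values in {2, 3, 4, 5, 6, 7, 8} must be used), so B = 3.
Among the 6 still-open variables, 5 fits only F (and all 6 values in {2, 4, 5, 6, 7, 8} must be used), so F = 5.
The 2 variables A and H are confined to {4, 7}, which locks those values in; drop them from D, G.
So D = 2.

2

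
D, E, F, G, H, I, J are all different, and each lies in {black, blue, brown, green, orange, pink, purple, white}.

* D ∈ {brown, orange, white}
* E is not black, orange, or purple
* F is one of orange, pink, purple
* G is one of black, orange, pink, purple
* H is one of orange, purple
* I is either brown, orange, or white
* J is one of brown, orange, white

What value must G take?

black

D, I, J between them cover only {brown, orange, white} — a naked triple. Remove those values from E, F, G, H.
H has just one choice, so H = purple. Strike purple from F, G.
That leaves F = pink. So E, G can't be pink.
So G = black.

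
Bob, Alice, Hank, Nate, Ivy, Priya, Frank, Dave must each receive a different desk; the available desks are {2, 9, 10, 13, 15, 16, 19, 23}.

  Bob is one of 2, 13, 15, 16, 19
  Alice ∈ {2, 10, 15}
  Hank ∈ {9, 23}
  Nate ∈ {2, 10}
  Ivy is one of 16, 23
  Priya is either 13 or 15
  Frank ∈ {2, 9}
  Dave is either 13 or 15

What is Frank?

The 8 variables together cover exactly {2, 9, 10, 13, 15, 16, 19, 23} — 8 values for 8 variables — and 19 appears only in Bob's list, so Bob = 19.
Among the 7 still-open variables, 16 fits only Ivy (and all 7 values in {2, 9, 10, 13, 15, 16, 23} must be used), so Ivy = 16.
The 6 still-open variables together cover exactly {2, 9, 10, 13, 15, 23} — 6 values for 6 variables — and 23 appears only in Hank's list, so Hank = 23.
Among the 5 still-open variables, 9 fits only Frank (and all 5 values in {2, 9, 10, 13, 15} must be used), so Frank = 9.

9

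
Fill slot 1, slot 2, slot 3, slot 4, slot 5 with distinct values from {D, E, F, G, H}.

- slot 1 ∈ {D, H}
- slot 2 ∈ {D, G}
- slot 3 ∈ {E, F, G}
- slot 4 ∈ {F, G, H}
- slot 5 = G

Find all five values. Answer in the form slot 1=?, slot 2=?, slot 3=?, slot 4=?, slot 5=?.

slot 1=H, slot 2=D, slot 3=E, slot 4=F, slot 5=G

slot 5's domain is down to {G}, so slot 5 = G. Remove G from slot 2, slot 3, slot 4.
That leaves slot 2 = D. Strike D from slot 1.
slot 1 must be H (only option left). Remove H from slot 4.
slot 4 has just one choice, so slot 4 = F. So slot 3 can't be F.
slot 3 must be E (only option left).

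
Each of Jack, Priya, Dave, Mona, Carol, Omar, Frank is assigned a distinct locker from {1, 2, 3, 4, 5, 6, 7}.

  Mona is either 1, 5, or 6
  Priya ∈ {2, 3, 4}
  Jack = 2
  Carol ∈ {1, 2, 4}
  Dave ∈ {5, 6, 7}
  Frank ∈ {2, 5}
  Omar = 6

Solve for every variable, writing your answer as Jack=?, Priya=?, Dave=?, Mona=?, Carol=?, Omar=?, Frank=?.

Jack's domain is down to {2}, so Jack = 2. So Priya, Carol, Frank can't be 2.
That leaves Omar = 6. Remove 6 from Dave, Mona.
Frank's domain is down to {5}, so Frank = 5. Strike 5 from Dave, Mona.
Dave must be 7 (only option left).
That leaves Mona = 1. Eliminate 1 elsewhere: Carol.
Carol must be 4 (only option left). Eliminate 4 elsewhere: Priya.
Priya must be 3 (only option left).

Jack=2, Priya=3, Dave=7, Mona=1, Carol=4, Omar=6, Frank=5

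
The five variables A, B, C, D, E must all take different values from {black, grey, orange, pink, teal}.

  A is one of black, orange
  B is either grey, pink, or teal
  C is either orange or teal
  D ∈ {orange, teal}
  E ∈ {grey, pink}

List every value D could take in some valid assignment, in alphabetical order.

The 5 variables draw from only 5 values {black, grey, orange, pink, teal}, so each is used; only A can be black, hence A = black.
C and D between them cover only {orange, teal} — a naked pair. Remove those values from B.
No further eliminations apply; D can still be any of orange, teal.

orange, teal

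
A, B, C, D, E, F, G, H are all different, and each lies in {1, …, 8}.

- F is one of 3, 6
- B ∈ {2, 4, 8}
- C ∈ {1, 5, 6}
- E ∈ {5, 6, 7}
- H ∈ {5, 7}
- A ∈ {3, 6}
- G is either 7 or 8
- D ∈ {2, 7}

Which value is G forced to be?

8

The 8 variables together cover exactly {1, 2, 3, 4, 5, 6, 7, 8} — 8 values for 8 variables — and 1 appears only in C's list, so C = 1.
Among the 7 still-open variables, 4 fits only B (and all 7 values in {2, 3, 4, 5, 6, 7, 8} must be used), so B = 4.
Among the 6 still-open variables, 2 fits only D (and all 6 values in {2, 3, 5, 6, 7, 8} must be used), so D = 2.
The 5 still-open variables together cover exactly {3, 5, 6, 7, 8} — 5 values for 5 variables — and 8 appears only in G's list, so G = 8.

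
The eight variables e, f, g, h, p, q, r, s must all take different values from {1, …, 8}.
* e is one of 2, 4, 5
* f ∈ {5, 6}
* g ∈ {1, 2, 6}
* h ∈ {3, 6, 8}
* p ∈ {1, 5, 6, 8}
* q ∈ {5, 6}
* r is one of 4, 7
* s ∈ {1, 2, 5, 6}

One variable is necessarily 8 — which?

The 8 variables draw from only 8 values {1, 2, 3, 4, 5, 6, 7, 8}, so each is used; only h can be 3, hence h = 3.
The 7 still-open variables together cover exactly {1, 2, 4, 5, 6, 7, 8} — 7 values for 7 variables — and 7 appears only in r's list, so r = 7.
Among the 6 still-open variables, 4 fits only e (and all 6 values in {1, 2, 4, 5, 6, 8} must be used), so e = 4.
The 5 still-open variables together cover exactly {1, 2, 5, 6, 8} — 5 values for 5 variables — and 8 appears only in p's list, so p = 8.

p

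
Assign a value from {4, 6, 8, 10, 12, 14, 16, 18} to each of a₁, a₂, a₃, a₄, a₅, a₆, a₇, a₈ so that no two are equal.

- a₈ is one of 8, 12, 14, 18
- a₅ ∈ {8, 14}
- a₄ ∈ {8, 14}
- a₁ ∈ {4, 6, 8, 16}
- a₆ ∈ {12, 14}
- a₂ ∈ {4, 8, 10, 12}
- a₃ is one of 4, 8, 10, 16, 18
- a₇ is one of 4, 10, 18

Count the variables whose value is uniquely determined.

4

Among the 8 variables, 6 fits only a₁ (and all 8 values in {4, 6, 8, 10, 12, 14, 16, 18} must be used), so a₁ = 6.
Among the 7 still-open variables, 16 fits only a₃ (and all 7 values in {4, 8, 10, 12, 14, 16, 18} must be used), so a₃ = 16.
a₄ and a₅ between them cover only {8, 14} — a naked pair. Remove those values from a₂, a₆, a₈.
a₆ must be 12 (only option left). Eliminate 12 elsewhere: a₂, a₈.
a₈'s domain is down to {18}, so a₈ = 18. Remove 18 from a₇.
Determined: a₁=6, a₃=16, a₆=12, a₈=18. The other variables each still have more than one consistent value. That makes 4.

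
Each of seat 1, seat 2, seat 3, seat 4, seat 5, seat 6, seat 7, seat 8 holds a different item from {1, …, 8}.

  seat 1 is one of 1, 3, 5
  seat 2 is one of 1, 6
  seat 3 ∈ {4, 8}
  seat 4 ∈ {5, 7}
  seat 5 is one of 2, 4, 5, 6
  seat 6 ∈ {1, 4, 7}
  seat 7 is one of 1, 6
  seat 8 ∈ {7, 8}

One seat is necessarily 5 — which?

Among the 8 variables, 2 fits only seat 5 (and all 8 values in {1, 2, 3, 4, 5, 6, 7, 8} must be used), so seat 5 = 2.
The 7 still-open variables draw from only 7 values {1, 3, 4, 5, 6, 7, 8}, so each is used; only seat 1 can be 3, hence seat 1 = 3.
Among the 6 still-open variables, 5 fits only seat 4 (and all 6 values in {1, 4, 5, 6, 7, 8} must be used), so seat 4 = 5.

seat 4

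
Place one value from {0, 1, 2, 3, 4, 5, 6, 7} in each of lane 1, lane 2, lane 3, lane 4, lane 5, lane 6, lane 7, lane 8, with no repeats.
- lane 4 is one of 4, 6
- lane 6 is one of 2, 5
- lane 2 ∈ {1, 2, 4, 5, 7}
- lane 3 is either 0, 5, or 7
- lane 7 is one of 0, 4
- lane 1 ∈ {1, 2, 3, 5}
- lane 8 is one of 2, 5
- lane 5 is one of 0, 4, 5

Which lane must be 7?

Among the 8 variables, 3 fits only lane 1 (and all 8 values in {0, 1, 2, 3, 4, 5, 6, 7} must be used), so lane 1 = 3.
The 7 still-open variables together cover exactly {0, 1, 2, 4, 5, 6, 7} — 7 values for 7 variables — and 1 appears only in lane 2's list, so lane 2 = 1.
The 6 still-open variables together cover exactly {0, 2, 4, 5, 6, 7} — 6 values for 6 variables — and 6 appears only in lane 4's list, so lane 4 = 6.
Among the 5 still-open variables, 7 fits only lane 3 (and all 5 values in {0, 2, 4, 5, 7} must be used), so lane 3 = 7.

lane 3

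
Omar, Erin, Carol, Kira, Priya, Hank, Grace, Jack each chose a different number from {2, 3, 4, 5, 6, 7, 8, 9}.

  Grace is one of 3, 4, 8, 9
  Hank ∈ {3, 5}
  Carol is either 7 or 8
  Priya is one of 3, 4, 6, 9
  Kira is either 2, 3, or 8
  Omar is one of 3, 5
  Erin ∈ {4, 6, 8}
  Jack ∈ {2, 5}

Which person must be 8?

Kira

Among the 8 variables, 7 fits only Carol (and all 8 values in {2, 3, 4, 5, 6, 7, 8, 9} must be used), so Carol = 7.
The 2 variables Omar and Hank are confined to {3, 5}, which locks those values in; drop them from Kira, Priya, Grace, Jack.
Jack's domain is down to {2}, so Jack = 2. So Kira can't be 2.
So 8 goes to Kira.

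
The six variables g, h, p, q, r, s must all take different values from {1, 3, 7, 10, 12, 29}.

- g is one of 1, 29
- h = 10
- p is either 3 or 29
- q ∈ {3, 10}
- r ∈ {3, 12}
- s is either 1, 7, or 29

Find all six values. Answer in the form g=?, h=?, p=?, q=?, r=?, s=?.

h has just one choice, so h = 10. Eliminate 10 elsewhere: q.
q's domain is down to {3}, so q = 3. Remove 3 from p, r.
r must be 12 (only option left).
p has just one choice, so p = 29. Eliminate 29 elsewhere: g, s.
g must be 1 (only option left). Eliminate 1 elsewhere: s.
s has just one choice, so s = 7.

g=1, h=10, p=29, q=3, r=12, s=7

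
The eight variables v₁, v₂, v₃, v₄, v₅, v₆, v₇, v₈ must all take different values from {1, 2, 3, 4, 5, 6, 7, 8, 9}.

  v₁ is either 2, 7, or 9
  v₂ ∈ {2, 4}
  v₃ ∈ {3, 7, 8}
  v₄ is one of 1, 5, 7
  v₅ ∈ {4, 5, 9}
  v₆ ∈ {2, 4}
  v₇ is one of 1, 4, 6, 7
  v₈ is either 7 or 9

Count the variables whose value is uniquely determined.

3

v₂ and v₆ between them cover only {2, 4} — a naked pair. Remove those values from v₁, v₅, v₇.
v₁ and v₈ share exactly the 2 values {7, 9}; by pigeonhole those values go to them, so strike 7, 9 from v₃, v₄, v₅, v₇.
v₅ must be 5 (only option left). So v₄ can't be 5.
v₄ must be 1 (only option left). So v₇ can't be 1.
v₇'s domain is down to {6}, so v₇ = 6.
Determined: v₄=1, v₅=5, v₇=6. The other variables each still have more than one consistent value. That makes 3.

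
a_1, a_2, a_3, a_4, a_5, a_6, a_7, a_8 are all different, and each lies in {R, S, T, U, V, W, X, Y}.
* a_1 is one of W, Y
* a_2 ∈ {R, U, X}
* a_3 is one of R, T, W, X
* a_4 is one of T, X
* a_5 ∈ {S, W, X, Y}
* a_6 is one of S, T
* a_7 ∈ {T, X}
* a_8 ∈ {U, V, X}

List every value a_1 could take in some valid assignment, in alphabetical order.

W, Y

The 8 variables draw from only 8 values {R, S, T, U, V, W, X, Y}, so each is used; only a_8 can be V, hence a_8 = V.
Among the 7 still-open variables, U fits only a_2 (and all 7 values in {R, S, T, U, W, X, Y} must be used), so a_2 = U.
Among the 6 still-open variables, R fits only a_3 (and all 6 values in {R, S, T, W, X, Y} must be used), so a_3 = R.
The 2 variables a_4 and a_7 are confined to {T, X}, which locks those values in; drop them from a_5, a_6.
That leaves a_6 = S. So a_5 can't be S.
No further eliminations apply; a_1 can still be any of W, Y.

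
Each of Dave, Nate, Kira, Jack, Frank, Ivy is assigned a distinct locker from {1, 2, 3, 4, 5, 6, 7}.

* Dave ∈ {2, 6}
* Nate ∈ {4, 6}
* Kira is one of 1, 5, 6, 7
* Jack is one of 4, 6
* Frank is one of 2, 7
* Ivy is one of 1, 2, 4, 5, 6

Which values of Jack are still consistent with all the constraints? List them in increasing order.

4, 6

Nate and Jack between them cover only {4, 6} — a naked pair. Remove those values from Dave, Kira, Ivy.
Dave has just one choice, so Dave = 2. So Frank, Ivy can't be 2.
Frank must be 7 (only option left). Remove 7 from Kira.
No further eliminations apply; Jack can still be any of 4, 6.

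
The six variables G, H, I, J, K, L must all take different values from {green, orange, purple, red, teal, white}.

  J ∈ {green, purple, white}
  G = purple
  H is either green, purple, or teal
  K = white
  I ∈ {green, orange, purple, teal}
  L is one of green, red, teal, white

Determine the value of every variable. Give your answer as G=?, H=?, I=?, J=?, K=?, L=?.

G=purple, H=teal, I=orange, J=green, K=white, L=red

G has just one choice, so G = purple. Eliminate purple elsewhere: H, I, J.
K has just one choice, so K = white. So J, L can't be white.
J must be green (only option left). Eliminate green elsewhere: H, I, L.
H's domain is down to {teal}, so H = teal. So I, L can't be teal.
That leaves I = orange.
L's domain is down to {red}, so L = red.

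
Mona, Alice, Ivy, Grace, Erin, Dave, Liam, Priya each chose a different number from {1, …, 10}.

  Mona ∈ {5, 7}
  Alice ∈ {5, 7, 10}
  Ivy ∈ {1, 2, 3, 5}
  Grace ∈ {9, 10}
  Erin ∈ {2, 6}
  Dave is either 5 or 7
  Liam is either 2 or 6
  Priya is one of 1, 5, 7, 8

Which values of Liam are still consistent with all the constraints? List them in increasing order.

2, 6

The 2 variables Mona and Dave are confined to {5, 7}, which locks those values in; drop them from Alice, Ivy, Priya.
Alice must be 10 (only option left). Eliminate 10 elsewhere: Grace.
Grace must be 9 (only option left).
Erin and Liam between them cover only {2, 6} — a naked pair. Remove those values from Ivy.
No further eliminations apply; Liam can still be any of 2, 6.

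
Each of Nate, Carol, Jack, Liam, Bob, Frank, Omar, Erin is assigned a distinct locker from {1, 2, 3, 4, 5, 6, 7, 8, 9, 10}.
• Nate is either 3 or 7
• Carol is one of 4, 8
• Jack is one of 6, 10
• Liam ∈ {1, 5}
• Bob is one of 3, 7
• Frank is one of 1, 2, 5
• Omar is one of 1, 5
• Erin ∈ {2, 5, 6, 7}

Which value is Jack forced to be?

Nate and Bob share exactly the 2 values {3, 7}; by pigeonhole those values go to them, so strike 3, 7 from Erin.
The 2 variables Liam and Omar are confined to {1, 5}, which locks those values in; drop them from Frank, Erin.
Frank must be 2 (only option left). So Erin can't be 2.
Erin's domain is down to {6}, so Erin = 6. Remove 6 from Jack.
So Jack = 10.

10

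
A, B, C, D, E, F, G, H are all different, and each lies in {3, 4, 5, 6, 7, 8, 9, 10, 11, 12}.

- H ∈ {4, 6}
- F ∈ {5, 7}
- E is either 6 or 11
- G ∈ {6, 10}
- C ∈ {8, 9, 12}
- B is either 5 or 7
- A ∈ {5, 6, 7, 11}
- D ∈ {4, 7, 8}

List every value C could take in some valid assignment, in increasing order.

9, 12

B and F share exactly the 2 values {5, 7}; by pigeonhole those values go to them, so strike 5, 7 from A, D.
The 2 variables A and E are confined to {6, 11}, which locks those values in; drop them from G, H.
G must be 10 (only option left).
H's domain is down to {4}, so H = 4. Remove 4 from D.
D has just one choice, so D = 8. Remove 8 from C.
No further eliminations apply; C can still be any of 9, 12.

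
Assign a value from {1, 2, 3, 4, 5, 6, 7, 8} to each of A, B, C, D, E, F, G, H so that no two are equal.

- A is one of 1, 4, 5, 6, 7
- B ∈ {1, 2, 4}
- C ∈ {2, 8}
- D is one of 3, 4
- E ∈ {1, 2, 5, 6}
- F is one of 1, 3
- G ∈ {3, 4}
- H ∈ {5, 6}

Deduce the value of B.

2

The 8 variables together cover exactly {1, 2, 3, 4, 5, 6, 7, 8} — 8 values for 8 variables — and 7 appears only in A's list, so A = 7.
The 7 still-open variables together cover exactly {1, 2, 3, 4, 5, 6, 8} — 7 values for 7 variables — and 8 appears only in C's list, so C = 8.
D and G share exactly the 2 values {3, 4}; by pigeonhole those values go to them, so strike 3, 4 from B, F.
F must be 1 (only option left). Eliminate 1 elsewhere: B, E.
So B = 2.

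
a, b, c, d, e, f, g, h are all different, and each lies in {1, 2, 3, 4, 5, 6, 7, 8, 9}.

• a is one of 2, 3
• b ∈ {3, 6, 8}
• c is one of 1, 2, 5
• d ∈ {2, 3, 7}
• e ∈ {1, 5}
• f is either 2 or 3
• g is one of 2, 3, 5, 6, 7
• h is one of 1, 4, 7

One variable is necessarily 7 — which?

d

Among the 8 variables, 4 fits only h (and all 8 values in {1, 2, 3, 4, 5, 6, 7, 8} must be used), so h = 4.
The 7 still-open variables together cover exactly {1, 2, 3, 5, 6, 7, 8} — 7 values for 7 variables — and 8 appears only in b's list, so b = 8.
The 6 still-open variables draw from only 6 values {1, 2, 3, 5, 6, 7}, so each is used; only g can be 6, hence g = 6.
The 5 still-open variables draw from only 5 values {1, 2, 3, 5, 7}, so each is used; only d can be 7, hence d = 7.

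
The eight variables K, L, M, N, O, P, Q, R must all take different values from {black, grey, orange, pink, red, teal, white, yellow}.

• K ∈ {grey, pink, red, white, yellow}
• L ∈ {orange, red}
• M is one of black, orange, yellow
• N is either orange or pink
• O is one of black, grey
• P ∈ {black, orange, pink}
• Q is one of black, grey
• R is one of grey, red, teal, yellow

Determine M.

The 8 variables together cover exactly {black, grey, orange, pink, red, teal, white, yellow} — 8 values for 8 variables — and teal appears only in R's list, so R = teal.
The 7 still-open variables together cover exactly {black, grey, orange, pink, red, white, yellow} — 7 values for 7 variables — and white appears only in K's list, so K = white.
Among the 6 still-open variables, red fits only L (and all 6 values in {black, grey, orange, pink, red, yellow} must be used), so L = red.
The 5 still-open variables draw from only 5 values {black, grey, orange, pink, yellow}, so each is used; only M can be yellow, hence M = yellow.

yellow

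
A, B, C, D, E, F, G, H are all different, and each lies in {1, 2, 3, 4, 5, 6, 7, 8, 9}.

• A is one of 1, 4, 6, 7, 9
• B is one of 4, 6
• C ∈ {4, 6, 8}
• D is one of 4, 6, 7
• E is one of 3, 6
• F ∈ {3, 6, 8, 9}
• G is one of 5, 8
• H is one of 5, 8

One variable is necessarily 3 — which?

E

The 8 variables together cover exactly {1, 3, 4, 5, 6, 7, 8, 9} — 8 values for 8 variables — and 1 appears only in A's list, so A = 1.
The 7 still-open variables together cover exactly {3, 4, 5, 6, 7, 8, 9} — 7 values for 7 variables — and 7 appears only in D's list, so D = 7.
The 6 still-open variables draw from only 6 values {3, 4, 5, 6, 8, 9}, so each is used; only F can be 9, hence F = 9.
Among the 5 still-open variables, 3 fits only E (and all 5 values in {3, 4, 5, 6, 8} must be used), so E = 3.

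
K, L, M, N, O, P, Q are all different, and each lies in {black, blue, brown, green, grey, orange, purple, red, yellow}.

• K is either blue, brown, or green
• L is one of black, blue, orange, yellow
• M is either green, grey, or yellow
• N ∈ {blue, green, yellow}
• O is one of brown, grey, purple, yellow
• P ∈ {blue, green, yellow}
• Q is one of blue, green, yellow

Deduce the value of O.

N, P, Q share exactly the 3 values {blue, green, yellow}; by pigeonhole those values go to them, so strike blue, green, yellow from K, L, M, O.
K has just one choice, so K = brown. Eliminate brown elsewhere: O.
M has just one choice, so M = grey. So O can't be grey.
So O = purple.

purple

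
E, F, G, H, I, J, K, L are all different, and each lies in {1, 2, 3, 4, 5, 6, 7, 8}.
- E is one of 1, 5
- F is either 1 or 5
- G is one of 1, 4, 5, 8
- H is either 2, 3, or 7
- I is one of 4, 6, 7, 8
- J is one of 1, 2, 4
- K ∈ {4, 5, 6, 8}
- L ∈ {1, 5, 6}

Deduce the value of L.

6

Among the 8 variables, 3 fits only H (and all 8 values in {1, 2, 3, 4, 5, 6, 7, 8} must be used), so H = 3.
The 7 still-open variables draw from only 7 values {1, 2, 4, 5, 6, 7, 8}, so each is used; only J can be 2, hence J = 2.
The 6 still-open variables together cover exactly {1, 4, 5, 6, 7, 8} — 6 values for 6 variables — and 7 appears only in I's list, so I = 7.
E and F between them cover only {1, 5} — a naked pair. Remove those values from G, K, L.
So L = 6.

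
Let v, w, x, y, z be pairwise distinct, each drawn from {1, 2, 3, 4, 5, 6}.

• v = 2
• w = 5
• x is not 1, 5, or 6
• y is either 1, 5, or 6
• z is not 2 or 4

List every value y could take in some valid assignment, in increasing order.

v's domain is down to {2}, so v = 2. Eliminate 2 elsewhere: x.
w's domain is down to {5}, so w = 5. Remove 5 from y, z.
No further eliminations apply; y can still be any of 1, 6.

1, 6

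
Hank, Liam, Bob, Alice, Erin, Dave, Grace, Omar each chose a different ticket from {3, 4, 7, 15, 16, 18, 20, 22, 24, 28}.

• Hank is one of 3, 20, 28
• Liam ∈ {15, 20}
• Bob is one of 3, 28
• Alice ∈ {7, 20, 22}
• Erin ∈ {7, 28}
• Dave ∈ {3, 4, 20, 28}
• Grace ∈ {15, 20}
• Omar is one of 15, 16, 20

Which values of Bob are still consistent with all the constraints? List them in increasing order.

The 8 variables together cover exactly {3, 4, 7, 15, 16, 20, 22, 28} — 8 values for 8 variables — and 4 appears only in Dave's list, so Dave = 4.
The 7 still-open variables draw from only 7 values {3, 7, 15, 16, 20, 22, 28}, so each is used; only Omar can be 16, hence Omar = 16.
Among the 6 still-open variables, 22 fits only Alice (and all 6 values in {3, 7, 15, 20, 22, 28} must be used), so Alice = 22.
The 5 still-open variables together cover exactly {3, 7, 15, 20, 28} — 5 values for 5 variables — and 7 appears only in Erin's list, so Erin = 7.
Liam and Grace share exactly the 2 values {15, 20}; by pigeonhole those values go to them, so strike 15, 20 from Hank.
No further eliminations apply; Bob can still be any of 3, 28.

3, 28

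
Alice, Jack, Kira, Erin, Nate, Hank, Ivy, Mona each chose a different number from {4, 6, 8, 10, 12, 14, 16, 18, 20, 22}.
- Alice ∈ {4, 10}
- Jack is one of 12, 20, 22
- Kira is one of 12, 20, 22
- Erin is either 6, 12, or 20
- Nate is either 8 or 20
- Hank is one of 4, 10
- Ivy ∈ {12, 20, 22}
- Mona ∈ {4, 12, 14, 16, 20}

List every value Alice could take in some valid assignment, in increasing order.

Alice and Hank between them cover only {4, 10} — a naked pair. Remove those values from Mona.
Jack, Kira, Ivy share exactly the 3 values {12, 20, 22}; by pigeonhole those values go to them, so strike 12, 20, 22 from Erin, Nate, Mona.
That leaves Erin = 6.
Nate must be 8 (only option left).
No further eliminations apply; Alice can still be any of 4, 10.

4, 10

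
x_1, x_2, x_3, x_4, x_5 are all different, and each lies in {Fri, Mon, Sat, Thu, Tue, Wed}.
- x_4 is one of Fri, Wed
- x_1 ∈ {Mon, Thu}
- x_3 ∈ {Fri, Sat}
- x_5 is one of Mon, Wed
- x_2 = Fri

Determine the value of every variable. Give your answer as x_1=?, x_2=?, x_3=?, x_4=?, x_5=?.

x_1=Thu, x_2=Fri, x_3=Sat, x_4=Wed, x_5=Mon

x_2 must be Fri (only option left). Strike Fri from x_3, x_4.
x_3's domain is down to {Sat}, so x_3 = Sat.
That leaves x_4 = Wed. Strike Wed from x_5.
x_5's domain is down to {Mon}, so x_5 = Mon. So x_1 can't be Mon.
x_1 must be Thu (only option left).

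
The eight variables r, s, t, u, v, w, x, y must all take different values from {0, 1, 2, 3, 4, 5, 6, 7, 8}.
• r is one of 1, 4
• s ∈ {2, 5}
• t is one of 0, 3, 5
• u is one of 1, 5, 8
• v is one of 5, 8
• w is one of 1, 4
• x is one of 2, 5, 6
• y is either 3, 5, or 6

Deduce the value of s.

The 8 variables together cover exactly {0, 1, 2, 3, 4, 5, 6, 8} — 8 values for 8 variables — and 0 appears only in t's list, so t = 0.
Among the 7 still-open variables, 3 fits only y (and all 7 values in {1, 2, 3, 4, 5, 6, 8} must be used), so y = 3.
The 6 still-open variables together cover exactly {1, 2, 4, 5, 6, 8} — 6 values for 6 variables — and 6 appears only in x's list, so x = 6.
Among the 5 still-open variables, 2 fits only s (and all 5 values in {1, 2, 4, 5, 8} must be used), so s = 2.

2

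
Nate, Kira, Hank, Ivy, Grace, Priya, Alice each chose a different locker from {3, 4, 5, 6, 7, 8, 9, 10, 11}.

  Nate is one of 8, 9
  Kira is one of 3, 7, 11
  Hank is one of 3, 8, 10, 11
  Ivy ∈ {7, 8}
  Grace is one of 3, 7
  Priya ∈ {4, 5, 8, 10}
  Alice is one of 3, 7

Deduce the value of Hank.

Grace and Alice share exactly the 2 values {3, 7}; by pigeonhole those values go to them, so strike 3, 7 from Kira, Hank, Ivy.
That leaves Kira = 11. Remove 11 from Hank.
Ivy must be 8 (only option left). So Nate, Hank, Priya can't be 8.
So Hank = 10.

10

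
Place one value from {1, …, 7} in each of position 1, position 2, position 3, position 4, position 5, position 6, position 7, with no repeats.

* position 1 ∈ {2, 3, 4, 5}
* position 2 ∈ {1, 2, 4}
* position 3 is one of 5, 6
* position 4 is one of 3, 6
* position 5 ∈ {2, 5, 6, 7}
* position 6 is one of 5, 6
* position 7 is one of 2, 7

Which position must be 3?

Among the 7 variables, 1 fits only position 2 (and all 7 values in {1, 2, 3, 4, 5, 6, 7} must be used), so position 2 = 1.
The 6 still-open variables together cover exactly {2, 3, 4, 5, 6, 7} — 6 values for 6 variables — and 4 appears only in position 1's list, so position 1 = 4.
The 5 still-open variables draw from only 5 values {2, 3, 5, 6, 7}, so each is used; only position 4 can be 3, hence position 4 = 3.

position 4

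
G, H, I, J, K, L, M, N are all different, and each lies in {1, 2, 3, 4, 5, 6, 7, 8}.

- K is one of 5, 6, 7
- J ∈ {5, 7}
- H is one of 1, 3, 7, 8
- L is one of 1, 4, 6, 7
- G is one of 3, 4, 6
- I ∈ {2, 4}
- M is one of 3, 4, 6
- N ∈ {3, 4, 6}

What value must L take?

1

The 8 variables draw from only 8 values {1, 2, 3, 4, 5, 6, 7, 8}, so each is used; only I can be 2, hence I = 2.
The 7 still-open variables together cover exactly {1, 3, 4, 5, 6, 7, 8} — 7 values for 7 variables — and 8 appears only in H's list, so H = 8.
The 6 still-open variables draw from only 6 values {1, 3, 4, 5, 6, 7}, so each is used; only L can be 1, hence L = 1.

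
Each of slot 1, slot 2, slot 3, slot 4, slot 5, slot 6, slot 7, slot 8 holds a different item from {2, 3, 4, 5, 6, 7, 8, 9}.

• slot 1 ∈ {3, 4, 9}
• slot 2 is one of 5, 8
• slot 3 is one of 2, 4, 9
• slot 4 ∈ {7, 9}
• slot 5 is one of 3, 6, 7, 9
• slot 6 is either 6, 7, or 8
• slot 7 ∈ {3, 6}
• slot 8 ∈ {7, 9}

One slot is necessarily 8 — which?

The 8 variables together cover exactly {2, 3, 4, 5, 6, 7, 8, 9} — 8 values for 8 variables — and 2 appears only in slot 3's list, so slot 3 = 2.
The 7 still-open variables draw from only 7 values {3, 4, 5, 6, 7, 8, 9}, so each is used; only slot 1 can be 4, hence slot 1 = 4.
Among the 6 still-open variables, 5 fits only slot 2 (and all 6 values in {3, 5, 6, 7, 8, 9} must be used), so slot 2 = 5.
The 5 still-open variables together cover exactly {3, 6, 7, 8, 9} — 5 values for 5 variables — and 8 appears only in slot 6's list, so slot 6 = 8.

slot 6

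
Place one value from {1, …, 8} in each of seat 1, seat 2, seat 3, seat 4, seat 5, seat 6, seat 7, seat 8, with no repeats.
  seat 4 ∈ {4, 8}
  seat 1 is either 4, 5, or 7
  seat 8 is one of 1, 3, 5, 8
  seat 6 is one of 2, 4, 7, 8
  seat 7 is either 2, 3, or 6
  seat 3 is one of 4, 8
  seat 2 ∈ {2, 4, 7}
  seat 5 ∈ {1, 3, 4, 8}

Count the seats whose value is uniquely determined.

Among the 8 variables, 6 fits only seat 7 (and all 8 values in {1, 2, 3, 4, 5, 6, 7, 8} must be used), so seat 7 = 6.
seat 3 and seat 4 between them cover only {4, 8} — a naked pair. Remove those values from seat 1, seat 2, seat 5, seat 6, seat 8.
seat 2 and seat 6 share exactly the 2 values {2, 7}; by pigeonhole those values go to them, so strike 2, 7 from seat 1.
seat 1's domain is down to {5}, so seat 1 = 5. So seat 8 can't be 5.
Determined: seat 1=5, seat 7=6. The other seats each still have more than one consistent value. That makes 2.

2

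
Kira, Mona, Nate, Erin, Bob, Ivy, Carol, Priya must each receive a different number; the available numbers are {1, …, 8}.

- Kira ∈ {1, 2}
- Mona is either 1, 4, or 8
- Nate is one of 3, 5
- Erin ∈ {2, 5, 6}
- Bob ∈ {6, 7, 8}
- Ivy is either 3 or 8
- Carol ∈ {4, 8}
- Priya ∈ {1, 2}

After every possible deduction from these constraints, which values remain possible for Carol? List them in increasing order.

The 8 variables draw from only 8 values {1, 2, 3, 4, 5, 6, 7, 8}, so each is used; only Bob can be 7, hence Bob = 7.
The 7 still-open variables draw from only 7 values {1, 2, 3, 4, 5, 6, 8}, so each is used; only Erin can be 6, hence Erin = 6.
Among the 6 still-open variables, 5 fits only Nate (and all 6 values in {1, 2, 3, 4, 5, 8} must be used), so Nate = 5.
Among the 5 still-open variables, 3 fits only Ivy (and all 5 values in {1, 2, 3, 4, 8} must be used), so Ivy = 3.
The 2 variables Kira and Priya are confined to {1, 2}, which locks those values in; drop them from Mona.
No further eliminations apply; Carol can still be any of 4, 8.

4, 8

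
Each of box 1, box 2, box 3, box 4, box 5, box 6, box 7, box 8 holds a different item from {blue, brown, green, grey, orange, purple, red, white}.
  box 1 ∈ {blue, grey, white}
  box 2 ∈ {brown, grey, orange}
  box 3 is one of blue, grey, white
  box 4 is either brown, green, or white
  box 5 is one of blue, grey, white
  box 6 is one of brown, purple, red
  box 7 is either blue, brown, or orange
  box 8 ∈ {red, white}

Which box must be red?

Among the 8 variables, green fits only box 4 (and all 8 values in {blue, brown, green, grey, orange, purple, red, white} must be used), so box 4 = green.
Among the 7 still-open variables, purple fits only box 6 (and all 7 values in {blue, brown, grey, orange, purple, red, white} must be used), so box 6 = purple.
Among the 6 still-open variables, red fits only box 8 (and all 6 values in {blue, brown, grey, orange, red, white} must be used), so box 8 = red.

box 8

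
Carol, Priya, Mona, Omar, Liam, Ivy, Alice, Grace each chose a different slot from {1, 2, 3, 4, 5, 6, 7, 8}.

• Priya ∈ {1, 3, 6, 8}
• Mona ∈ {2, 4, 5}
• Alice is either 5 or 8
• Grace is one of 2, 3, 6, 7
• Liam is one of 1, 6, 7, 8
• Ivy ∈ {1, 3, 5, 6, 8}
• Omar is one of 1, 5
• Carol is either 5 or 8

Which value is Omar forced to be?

1

Among the 8 variables, 4 fits only Mona (and all 8 values in {1, 2, 3, 4, 5, 6, 7, 8} must be used), so Mona = 4.
Among the 7 still-open variables, 2 fits only Grace (and all 7 values in {1, 2, 3, 5, 6, 7, 8} must be used), so Grace = 2.
The 6 still-open variables together cover exactly {1, 3, 5, 6, 7, 8} — 6 values for 6 variables — and 7 appears only in Liam's list, so Liam = 7.
Carol and Alice between them cover only {5, 8} — a naked pair. Remove those values from Priya, Omar, Ivy.
So Omar = 1.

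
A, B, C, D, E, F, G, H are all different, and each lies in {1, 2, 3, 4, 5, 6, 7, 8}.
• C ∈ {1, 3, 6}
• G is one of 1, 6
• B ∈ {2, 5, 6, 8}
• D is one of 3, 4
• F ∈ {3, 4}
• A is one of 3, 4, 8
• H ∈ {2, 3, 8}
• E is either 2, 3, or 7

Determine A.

8

The 8 variables draw from only 8 values {1, 2, 3, 4, 5, 6, 7, 8}, so each is used; only B can be 5, hence B = 5.
The 7 still-open variables together cover exactly {1, 2, 3, 4, 6, 7, 8} — 7 values for 7 variables — and 7 appears only in E's list, so E = 7.
The 6 still-open variables together cover exactly {1, 2, 3, 4, 6, 8} — 6 values for 6 variables — and 2 appears only in H's list, so H = 2.
The 5 still-open variables draw from only 5 values {1, 3, 4, 6, 8}, so each is used; only A can be 8, hence A = 8.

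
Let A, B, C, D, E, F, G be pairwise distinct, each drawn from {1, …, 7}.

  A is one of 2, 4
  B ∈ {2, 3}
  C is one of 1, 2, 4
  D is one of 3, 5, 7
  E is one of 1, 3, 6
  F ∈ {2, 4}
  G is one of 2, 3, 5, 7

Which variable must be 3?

The 7 variables draw from only 7 values {1, 2, 3, 4, 5, 6, 7}, so each is used; only E can be 6, hence E = 6.
The 6 still-open variables draw from only 6 values {1, 2, 3, 4, 5, 7}, so each is used; only C can be 1, hence C = 1.
A and F share exactly the 2 values {2, 4}; by pigeonhole those values go to them, so strike 2, 4 from B, G.
So 3 goes to B.

B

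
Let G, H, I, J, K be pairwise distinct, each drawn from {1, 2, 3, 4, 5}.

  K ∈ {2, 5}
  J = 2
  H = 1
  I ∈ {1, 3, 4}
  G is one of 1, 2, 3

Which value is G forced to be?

3

H has just one choice, so H = 1. Eliminate 1 elsewhere: G, I.
J's domain is down to {2}, so J = 2. Eliminate 2 elsewhere: G, K.
So G = 3.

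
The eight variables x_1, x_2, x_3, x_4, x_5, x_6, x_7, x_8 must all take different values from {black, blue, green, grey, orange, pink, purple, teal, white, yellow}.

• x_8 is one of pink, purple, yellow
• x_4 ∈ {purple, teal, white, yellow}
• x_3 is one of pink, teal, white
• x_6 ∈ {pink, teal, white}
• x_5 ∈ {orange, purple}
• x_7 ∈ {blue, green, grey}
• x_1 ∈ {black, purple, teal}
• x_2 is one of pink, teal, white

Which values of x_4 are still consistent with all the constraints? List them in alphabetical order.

x_2, x_3, x_6 between them cover only {pink, teal, white} — a naked triple. Remove those values from x_1, x_4, x_8.
x_4 and x_8 between them cover only {purple, yellow} — a naked pair. Remove those values from x_1, x_5.
That leaves x_1 = black.
x_5 has just one choice, so x_5 = orange.
No further eliminations apply; x_4 can still be any of purple, yellow.

purple, yellow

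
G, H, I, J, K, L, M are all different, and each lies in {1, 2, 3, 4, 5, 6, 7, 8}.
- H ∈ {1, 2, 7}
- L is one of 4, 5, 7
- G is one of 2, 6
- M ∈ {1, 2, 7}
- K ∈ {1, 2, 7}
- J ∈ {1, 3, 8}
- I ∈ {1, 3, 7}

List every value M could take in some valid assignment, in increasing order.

H, K, M between them cover only {1, 2, 7} — a naked triple. Remove those values from G, I, J, L.
G must be 6 (only option left).
I has just one choice, so I = 3. Strike 3 from J.
J's domain is down to {8}, so J = 8.
No further eliminations apply; M can still be any of 1, 2, 7.

1, 2, 7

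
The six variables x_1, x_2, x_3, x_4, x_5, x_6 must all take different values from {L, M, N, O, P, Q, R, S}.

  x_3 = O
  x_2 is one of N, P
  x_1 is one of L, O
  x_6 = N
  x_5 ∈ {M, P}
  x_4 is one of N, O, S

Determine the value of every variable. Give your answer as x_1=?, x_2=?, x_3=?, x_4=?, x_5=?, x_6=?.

x_1=L, x_2=P, x_3=O, x_4=S, x_5=M, x_6=N

x_3 must be O (only option left). Eliminate O elsewhere: x_1, x_4.
x_6 must be N (only option left). So x_2, x_4 can't be N.
x_1 has just one choice, so x_1 = L.
x_2 has just one choice, so x_2 = P. Remove P from x_5.
x_4 must be S (only option left).
x_5 must be M (only option left).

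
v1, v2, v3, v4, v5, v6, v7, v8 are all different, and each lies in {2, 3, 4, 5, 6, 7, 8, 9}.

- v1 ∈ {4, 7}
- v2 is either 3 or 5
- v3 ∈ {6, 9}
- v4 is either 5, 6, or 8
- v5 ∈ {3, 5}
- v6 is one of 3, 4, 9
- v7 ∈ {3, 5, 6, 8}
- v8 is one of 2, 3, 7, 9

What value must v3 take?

9

The 8 variables together cover exactly {2, 3, 4, 5, 6, 7, 8, 9} — 8 values for 8 variables — and 2 appears only in v8's list, so v8 = 2.
Among the 7 still-open variables, 7 fits only v1 (and all 7 values in {3, 4, 5, 6, 7, 8, 9} must be used), so v1 = 7.
The 6 still-open variables together cover exactly {3, 4, 5, 6, 8, 9} — 6 values for 6 variables — and 4 appears only in v6's list, so v6 = 4.
Among the 5 still-open variables, 9 fits only v3 (and all 5 values in {3, 5, 6, 8, 9} must be used), so v3 = 9.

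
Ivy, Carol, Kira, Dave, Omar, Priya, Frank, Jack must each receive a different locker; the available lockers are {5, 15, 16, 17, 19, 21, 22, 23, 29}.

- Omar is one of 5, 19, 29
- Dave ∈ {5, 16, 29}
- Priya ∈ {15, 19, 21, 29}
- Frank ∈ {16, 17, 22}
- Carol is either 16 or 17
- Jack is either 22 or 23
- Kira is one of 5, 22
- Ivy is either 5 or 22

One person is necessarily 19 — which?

Omar

Ivy and Kira share exactly the 2 values {5, 22}; by pigeonhole those values go to them, so strike 5, 22 from Dave, Omar, Frank, Jack.
That leaves Jack = 23.
Carol and Frank share exactly the 2 values {16, 17}; by pigeonhole those values go to them, so strike 16, 17 from Dave.
Dave has just one choice, so Dave = 29. Eliminate 29 elsewhere: Omar, Priya.
So 19 goes to Omar.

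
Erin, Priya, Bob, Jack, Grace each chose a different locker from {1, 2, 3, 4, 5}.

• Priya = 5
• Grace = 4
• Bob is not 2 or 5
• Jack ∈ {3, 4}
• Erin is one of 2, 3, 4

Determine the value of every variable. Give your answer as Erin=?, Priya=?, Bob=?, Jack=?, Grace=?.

Priya's domain is down to {5}, so Priya = 5.
That leaves Grace = 4. Eliminate 4 elsewhere: Erin, Bob, Jack.
That leaves Jack = 3. So Erin, Bob can't be 3.
Erin has just one choice, so Erin = 2.
Bob has just one choice, so Bob = 1.

Erin=2, Priya=5, Bob=1, Jack=3, Grace=4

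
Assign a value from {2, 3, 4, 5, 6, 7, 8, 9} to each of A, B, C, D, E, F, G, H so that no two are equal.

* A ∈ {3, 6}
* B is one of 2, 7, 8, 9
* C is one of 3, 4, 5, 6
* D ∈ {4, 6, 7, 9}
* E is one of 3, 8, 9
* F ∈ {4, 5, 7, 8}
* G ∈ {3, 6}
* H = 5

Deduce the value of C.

H has just one choice, so H = 5. Remove 5 from C, F.
The 7 still-open variables together cover exactly {2, 3, 4, 6, 7, 8, 9} — 7 values for 7 variables — and 2 appears only in B's list, so B = 2.
A and G share exactly the 2 values {3, 6}; by pigeonhole those values go to them, so strike 3, 6 from C, D, E.
So C = 4.

4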